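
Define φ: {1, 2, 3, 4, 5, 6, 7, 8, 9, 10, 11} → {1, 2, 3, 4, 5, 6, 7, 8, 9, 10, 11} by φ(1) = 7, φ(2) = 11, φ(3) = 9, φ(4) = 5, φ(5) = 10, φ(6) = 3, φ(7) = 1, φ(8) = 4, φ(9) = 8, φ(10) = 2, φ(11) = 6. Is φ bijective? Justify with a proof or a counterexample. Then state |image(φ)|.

The values 7, 11, 9, 5, 10, 3, 1, 4, 8, 2, 6 are a permutation of {1, 2, 3, 4, 5, 6, 7, 8, 9, 10, 11}: each element appears exactly once.
So φ is injective and surjective, hence bijective.
The image of φ is {1, 2, 3, 4, 5, 6, 7, 8, 9, 10, 11}, which has 11 elements.

11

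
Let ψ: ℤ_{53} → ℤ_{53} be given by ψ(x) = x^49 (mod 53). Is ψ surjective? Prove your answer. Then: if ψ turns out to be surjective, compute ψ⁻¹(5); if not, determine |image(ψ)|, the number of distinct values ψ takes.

12

Since 53 is prime, the nonzero elements of ℤ_{53} form a cyclic group of order 52.
As gcd(49, 52) = 1, raising to the 49th power is a bijection on this group: if x_1^49 ≡ x_2^49 then (x_1x_2^{−1})^49 = 1, and the only element of order dividing gcd(49, 52) = 1 is 1, so x_1 = x_2.
With ψ(0) = 0 this makes ψ injective on all of ℤ_{53}, hence bijective (finite equal-size domain and codomain). In particular ψ is surjective.
Since ψ is surjective, we find the preimage of 5. The inverse of x ↦ x^49 on (ℤ_{53})^× is x ↦ x^17, because 49·17 = 833 = 16·52 + 1 ≡ 1 (mod 52) and x^{52} = 1 for x ≠ 0 (Fermat). So ψ⁻¹(5) = 5^17 mod 53.
Repeated squaring mod 53: 5^1 ≡ 5, 5^2 ≡ 5² = 25, 5^4 ≡ 25² = 625 ≡ 42, 5^8 ≡ 42² = 1764 ≡ 15, 5^16 ≡ 15² = 225 ≡ 13. Since 17 = 16 + 1, 5^17 ≡ 13·5: 13·5 = 65 ≡ 12. So 5^17 ≡ 12 (mod 53).
Hence ψ⁻¹(5) = 12.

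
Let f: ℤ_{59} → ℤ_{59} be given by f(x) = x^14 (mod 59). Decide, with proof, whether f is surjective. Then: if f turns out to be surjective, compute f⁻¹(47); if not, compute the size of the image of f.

30

f(29): Repeated squaring mod 59: 29^1 ≡ 29, 29^2 ≡ 29² = 841 ≡ 15, 29^4 ≡ 15² = 225 ≡ 48, 29^8 ≡ 48² = 2304 ≡ 3. Since 14 = 8 + 4 + 2, 29^14 ≡ 3·48·15: 3·48 = 144 ≡ 26, then 26·15 = 390 ≡ 36. So 29^14 ≡ 36 (mod 59).
f(30): Repeated squaring mod 59: 30^1 ≡ 30, 30^2 ≡ 30² = 900 ≡ 15, 30^4 ≡ 15² = 225 ≡ 48, 30^8 ≡ 48² = 2304 ≡ 3. Since 14 = 8 + 4 + 2, 30^14 ≡ 3·48·15: 3·48 = 144 ≡ 26, then 26·15 = 390 ≡ 36. So 30^14 ≡ 36 (mod 59).
So f(29) = f(30) = 36 while 29 ≠ 30, thus f is not injective.
A non-injective map from the 59-element set ℤ_{59} to itself takes at most 58 distinct values, so it cannot be surjective. Hence f is not surjective.
Since f is not surjective, we determine |image(f)|. Computing x^14 mod 59 for each x (by repeated squaring, reducing mod 59 at every step), the values f(0), f(1), …, f(58) are: 0, 1, 41, 16, 29, 22, 7, 28, 9, 20, 17, 4, 51, 3, 27, 57, 15, 19, 53, 21, 48, 35, 46, 49, 26, 12, 5, 25, 45, 36, 36, 45, 25, 5, 12, 26, 49, 46, 35, 48, 21, 53, 19, 15, 57, 27, 3, 51, 4, 17, 20, 9, 28, 7, 22, 29, 16, 41, 1.
The distinct values are {0, 1, 3, 4, 5, 7, 9, 12, 15, 16, 17, 19, 20, 21, 22, 25, 26, 27, 28, 29, 35, 36, 41, 45, 46, 48, 49, 51, 53, 57}; there are 30 of them.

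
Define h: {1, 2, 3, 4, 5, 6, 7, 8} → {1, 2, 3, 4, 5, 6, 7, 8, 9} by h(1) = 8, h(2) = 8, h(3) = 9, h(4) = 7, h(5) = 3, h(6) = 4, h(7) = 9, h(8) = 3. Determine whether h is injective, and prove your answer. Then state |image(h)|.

5

h(1) = 8 = h(2) with 1 ≠ 2, so h is not injective.
The image of h is {3, 4, 7, 8, 9}, which has 5 elements.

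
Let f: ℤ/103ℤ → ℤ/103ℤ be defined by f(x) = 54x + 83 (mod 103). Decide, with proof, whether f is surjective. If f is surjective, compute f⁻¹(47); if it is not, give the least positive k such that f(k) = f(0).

Since gcd(54, 103) = 1, 54 is invertible modulo 103. Euclid's algorithm: 103 = 1·54 + 49, 54 = 1·49 + 5, 49 = 9·5 + 4, 5 = 1·4 + 1; back-substituting gives 1 = 21·54 − 11·103, so 54⁻¹ ≡ 21 (mod 103).
Then y ↦ 21(y − 83) is a two-sided inverse to f, so every y ∈ ℤ/103ℤ has a preimage.
Thus f is surjective.
Since f is surjective, we compute f⁻¹(47): solve 54x + 83 ≡ 47 (mod 103), i.e. 54x ≡ 67 (mod 103).
Multiplying by 54⁻¹ = 21 gives x ≡ 21·67 = 1407 = 13·103 + 68 ≡ 68 (mod 103).
Check: f(68) = 54·68 + 83 = 3755 = 36·103 + 47 ≡ 47 (mod 103).

68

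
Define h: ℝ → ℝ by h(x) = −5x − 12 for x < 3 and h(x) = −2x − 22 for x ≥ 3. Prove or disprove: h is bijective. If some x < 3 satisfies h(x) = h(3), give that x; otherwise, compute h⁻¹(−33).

11/2

Both pieces are strictly decreasing (slopes −5 and −2), so each is injective on its own interval.
The left piece maps (−∞, 3) onto (−27, ∞); the right piece maps [3, ∞) onto (−∞, −28].
The images leave a gap (−27 has no preimage), so h is not surjective, hence not bijective.
Because the two images are disjoint, no x < 3 has h(x) = h(3), so we compute h⁻¹(−33): −33 lies in (−∞, −28], so solve −2x − 22 = −33: x = (−33 + 22)/(−2) = 11/2.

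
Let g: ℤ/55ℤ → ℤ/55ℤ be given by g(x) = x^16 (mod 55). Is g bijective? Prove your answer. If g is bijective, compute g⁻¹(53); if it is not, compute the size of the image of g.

12

g(4): Repeated squaring mod 55: 4^1 ≡ 4, 4^2 ≡ 4² = 16, 4^4 ≡ 16² = 256 ≡ 36, 4^8 ≡ 36² = 1296 ≡ 31, 4^16 ≡ 31² = 961 ≡ 26. So 4^16 ≡ 26 (mod 55).
g(7): Repeated squaring mod 55: 7^1 ≡ 7, 7^2 ≡ 7² = 49, 7^4 ≡ 49² = 2401 ≡ 36, 7^8 ≡ 36² = 1296 ≡ 31, 7^16 ≡ 31² = 961 ≡ 26. So 7^16 ≡ 26 (mod 55).
So g(4) = g(7) = 26 while 4 ≠ 7, so g is not injective, hence not bijective.
Since g is not bijective, we determine |image(g)|. Computing x^16 mod 55 for each x (by repeated squaring, reducing mod 55 at every step), the values g(0), g(1), …, g(54) are: 0, 1, 31, 36, 26, 5, 16, 26, 36, 31, 45, 11, 1, 31, 36, 15, 16, 16, 26, 36, 20, 1, 11, 1, 31, 25, 26, 16, 16, 26, 25, 31, 1, 11, 1, 20, 36, 26, 16, 16, 15, 36, 31, 1, 11, 45, 31, 36, 26, 16, 5, 26, 36, 31, 1.
The distinct values are {0, 1, 5, 11, 15, 16, 20, 25, 26, 31, 36, 45}; there are 12 of them.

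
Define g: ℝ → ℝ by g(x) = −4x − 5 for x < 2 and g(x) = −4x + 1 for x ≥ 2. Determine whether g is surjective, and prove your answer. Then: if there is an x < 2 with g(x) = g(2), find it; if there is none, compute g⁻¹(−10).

Both pieces are strictly decreasing (slopes −4 and −4), so each is injective on its own interval.
The left piece maps (−∞, 2) onto (−13, ∞); the right piece maps [2, ∞) onto (−∞, −7].
The union (−13, ∞) ∪ (−∞, −7] covers ℝ, so g is surjective.
For the follow-up: the images overlap, so an x < 2 with g(x) = g(2) exists. g(2) = −7; solving −4x − 5 = −7 for x < 2 gives x = (−7 + 5)/(−4) = 1/2.

1/2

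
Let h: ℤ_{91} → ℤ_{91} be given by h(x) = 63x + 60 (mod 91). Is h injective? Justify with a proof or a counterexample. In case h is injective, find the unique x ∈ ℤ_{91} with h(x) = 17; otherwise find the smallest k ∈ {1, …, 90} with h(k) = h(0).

13

We have gcd(63, 91) = 7 > 1. Taking a = 0 and b = 13: h(0) = 60 and h(13) = 63·13 + 60 = 879 ≡ 60 (mod 91).
So h(0) = h(13) while 0 ≠ 13, so h is not injective.
Since h is not injective, we find the least positive k with h(k) = h(0): this means 63k ≡ 0 (mod 91), i.e. 91 ∣ 63k. Since gcd(63, 91) = 7, dividing through by 7 this holds exactly when 13 ∣ 9k, and as gcd(9, 13) = 1, exactly when 13 ∣ k.
The smallest positive such k is 13.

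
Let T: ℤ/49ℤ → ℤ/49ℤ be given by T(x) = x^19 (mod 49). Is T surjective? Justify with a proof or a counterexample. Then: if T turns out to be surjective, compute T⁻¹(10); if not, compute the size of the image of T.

43

T(0) = 0^19 = 0.
T(7): Repeated squaring mod 49: 7^1 ≡ 7, 7^2 ≡ 7² = 49 ≡ 0, 7^4 ≡ 0² = 0, 7^8 ≡ 0² = 0, 7^16 ≡ 0² = 0. Since 19 = 16 + 2 + 1, 7^19 ≡ 0·0·7: 0·0 = 0, then 0·7 = 0. So 7^19 ≡ 0 (mod 49).
So T(0) = T(7) = 0 while 0 ≠ 7, thus T is not injective.
A non-injective map from the 49-element set ℤ/49ℤ to itself takes at most 48 distinct values, so it cannot be surjective. Therefore T is not surjective.
Since T is not surjective, we determine |image(T)|. Computing x^19 mod 49 for each x (by repeated squaring, reducing mod 49 at every step), the values T(0), T(1), …, T(48) are: 0, 1, 37, 38, 46, 47, 34, 0, 36, 23, 24, 32, 33, 20, 0, 22, 9, 10, 18, 19, 6, 0, 8, 44, 45, 4, 5, 41, 0, 43, 30, 31, 39, 40, 27, 0, 29, 16, 17, 25, 26, 13, 0, 15, 2, 3, 11, 12, 48.
The distinct values are {0, 1, 2, 3, 4, 5, 6, 8, 9, 10, 11, 12, 13, 15, 16, 17, 18, 19, 20, 22, 23, 24, 25, 26, 27, 29, 30, 31, 32, 33, 34, 36, 37, 38, 39, 40, 41, 43, 44, 45, 46, 47, 48}; there are 43 of them.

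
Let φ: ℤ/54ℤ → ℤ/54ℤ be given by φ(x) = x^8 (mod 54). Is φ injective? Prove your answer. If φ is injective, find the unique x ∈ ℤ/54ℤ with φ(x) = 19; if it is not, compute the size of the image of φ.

20

φ(0) = 0^8 = 0.
φ(6): Repeated squaring mod 54: 6^1 ≡ 6, 6^2 ≡ 6² = 36, 6^4 ≡ 36² = 1296 ≡ 0, 6^8 ≡ 0² = 0. So 6^8 ≡ 0 (mod 54).
So φ(0) = φ(6) = 0 while 0 ≠ 6, hence φ is not injective.
Since φ is not injective, we determine |image(φ)|. Computing x^8 mod 54 for each x (by repeated squaring, reducing mod 54 at every step), the values φ(0), φ(1), …, φ(53) are: 0, 1, 40, 27, 34, 43, 0, 31, 10, 27, 46, 49, 0, 25, 52, 27, 22, 19, 0, 37, 4, 27, 16, 7, 0, 13, 28, 27, 28, 13, 0, 7, 16, 27, 4, 37, 0, 19, 22, 27, 52, 25, 0, 49, 46, 27, 10, 31, 0, 43, 34, 27, 40, 1.
The distinct values are {0, 1, 4, 7, 10, 13, 16, 19, 22, 25, 27, 28, 31, 34, 37, 40, 43, 46, 49, 52}; there are 20 of them.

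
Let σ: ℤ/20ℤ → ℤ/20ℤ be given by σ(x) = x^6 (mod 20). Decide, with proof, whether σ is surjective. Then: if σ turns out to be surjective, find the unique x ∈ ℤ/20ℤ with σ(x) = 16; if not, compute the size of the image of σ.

6

σ(4): Repeated squaring mod 20: 4^1 ≡ 4, 4^2 ≡ 4² = 16, 4^4 ≡ 16² = 256 ≡ 16. Since 6 = 4 + 2, 4^6 ≡ 16·16: 16·16 = 256 ≡ 16. So 4^6 ≡ 16 (mod 20).
σ(6): Repeated squaring mod 20: 6^1 ≡ 6, 6^2 ≡ 6² = 36 ≡ 16, 6^4 ≡ 16² = 256 ≡ 16. Since 6 = 4 + 2, 6^6 ≡ 16·16: 16·16 = 256 ≡ 16. So 6^6 ≡ 16 (mod 20).
So σ(4) = σ(6) = 16 while 4 ≠ 6, thus σ is not injective.
A non-injective map from the 20-element set ℤ/20ℤ to itself takes at most 19 distinct values, so it cannot be surjective. Therefore σ is not surjective.
Since σ is not surjective, we determine |image(σ)|. Computing x^6 mod 20 for each x (by repeated squaring, reducing mod 20 at every step), the values σ(0), σ(1), …, σ(19) are: 0, 1, 4, 9, 16, 5, 16, 9, 4, 1, 0, 1, 4, 9, 16, 5, 16, 9, 4, 1.
The distinct values are {0, 1, 4, 5, 9, 16}; there are 6 of them.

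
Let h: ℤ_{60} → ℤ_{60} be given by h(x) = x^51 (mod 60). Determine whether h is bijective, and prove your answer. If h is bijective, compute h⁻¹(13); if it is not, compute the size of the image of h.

45

h(0) = 0^51 = 0.
h(30): Repeated squaring mod 60: 30^1 ≡ 30, 30^2 ≡ 30² = 900 ≡ 0, 30^4 ≡ 0² = 0, 30^8 ≡ 0² = 0, 30^16 ≡ 0² = 0, 30^32 ≡ 0² = 0. Since 51 = 32 + 16 + 2 + 1, 30^51 ≡ 0·0·0·30: 0·0 = 0, then 0·0 = 0, then 0·30 = 0. So 30^51 ≡ 0 (mod 60).
So h(0) = h(30) = 0 while 0 ≠ 30, hence h is not injective, hence not bijective.
Since h is not bijective, we determine |image(h)|. Computing x^51 mod 60 for each x (by repeated squaring, reducing mod 60 at every step), the values h(0), h(1), …, h(59) are: 0, 1, 8, 27, 4, 5, 36, 43, 32, 9, 40, 11, 48, 37, 44, 15, 16, 53, 12, 19, 20, 21, 28, 47, 24, 25, 56, 3, 52, 29, 0, 31, 8, 57, 4, 35, 36, 13, 32, 39, 40, 41, 48, 7, 44, 45, 16, 23, 12, 49, 20, 51, 28, 17, 24, 55, 56, 33, 52, 59.
The distinct values are {0, 1, 3, 4, 5, 7, 8, 9, 11, 12, 13, 15, 16, 17, 19, 20, 21, 23, 24, 25, 27, 28, 29, 31, 32, 33, 35, 36, 37, 39, 40, 41, 43, 44, 45, 47, 48, 49, 51, 52, 53, 55, 56, 57, 59}; there are 45 of them.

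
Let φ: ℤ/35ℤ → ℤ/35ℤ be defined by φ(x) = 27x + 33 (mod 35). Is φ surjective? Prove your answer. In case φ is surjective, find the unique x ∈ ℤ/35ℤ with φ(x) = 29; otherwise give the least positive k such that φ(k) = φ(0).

Recall that φ is surjective if every y in the codomain equals φ(x) for some x in the domain.
Since gcd(27, 35) = 1, 27 is invertible modulo 35. Euclid's algorithm: 35 = 1·27 + 8, 27 = 3·8 + 3, 8 = 2·3 + 2, 3 = 1·2 + 1; back-substituting gives 1 = 13·27 − 10·35, so 27⁻¹ ≡ 13 (mod 35).
For any y ∈ ℤ/35ℤ, x = 13(y − 33) mod 35 satisfies φ(x) = 27·13(y − 33) + 33 ≡ y (since 27·13 ≡ 1 mod 35). So every y has a preimage.
Therefore φ is surjective.
Since φ is surjective, we compute φ⁻¹(29): solve 27x + 33 ≡ 29 (mod 35), i.e. 27x ≡ 31 (mod 35).
Multiplying by 27⁻¹ = 13 gives x ≡ 13·31 = 403 = 11·35 + 18 ≡ 18 (mod 35).
Check: φ(18) = 27·18 + 33 = 519 = 14·35 + 29 ≡ 29 (mod 35).

18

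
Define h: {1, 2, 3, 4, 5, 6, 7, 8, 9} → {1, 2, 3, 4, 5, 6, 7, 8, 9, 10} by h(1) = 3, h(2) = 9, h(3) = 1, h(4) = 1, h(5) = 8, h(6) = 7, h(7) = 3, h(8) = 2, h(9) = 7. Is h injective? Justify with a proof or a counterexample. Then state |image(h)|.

6

h(3) = 1 = h(4) with 3 ≠ 4, so h is not injective.
The image of h is {1, 2, 3, 7, 8, 9}, which has 6 elements.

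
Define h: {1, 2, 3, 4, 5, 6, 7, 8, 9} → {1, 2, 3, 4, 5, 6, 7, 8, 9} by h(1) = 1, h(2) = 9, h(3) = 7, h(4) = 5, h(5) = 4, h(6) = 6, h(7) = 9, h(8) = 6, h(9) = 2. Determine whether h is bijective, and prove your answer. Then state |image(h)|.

h(2) = 9 = h(7) with 2 ≠ 7, so h is not injective, hence not bijective.
The image of h is {1, 2, 4, 5, 6, 7, 9}, which has 7 elements.

7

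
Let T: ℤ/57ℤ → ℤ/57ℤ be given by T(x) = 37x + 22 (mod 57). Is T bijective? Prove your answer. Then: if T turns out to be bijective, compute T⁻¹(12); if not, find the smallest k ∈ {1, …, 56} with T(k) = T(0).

Suppose T(u) = T(v) in ℤ/57ℤ. Then 37u + 22 ≡ 37v + 22 (mod 57), therefore 37(u − v) ≡ 0 (mod 57).
Since gcd(37, 57) = 1, 37 is invertible modulo 57, thus u − v ≡ 0 (mod 57), i.e. u = v.
We now compute 37⁻¹ mod 57 explicitly. Euclid's algorithm: 57 = 1·37 + 20, 37 = 1·20 + 17, 20 = 1·17 + 3, 17 = 5·3 + 2, 3 = 1·2 + 1; back-substituting gives 1 = 37·37 − 24·57, so 37⁻¹ ≡ 37 (mod 57).
Then y ↦ 37(y − 22) is a two-sided inverse to T, so every y ∈ ℤ/57ℤ has a preimage.
Thus T is bijective.
Since T is bijective, we find T⁻¹(12): we need 37x ≡ 12 − 22 ≡ 47 (mod 57). Using 37⁻¹ = 37: x ≡ 37·47 = 1739 = 30·57 + 29, so x = 29.
Check: T(29) = 37·29 + 22 = 1095 = 19·57 + 12 ≡ 12 (mod 57).

29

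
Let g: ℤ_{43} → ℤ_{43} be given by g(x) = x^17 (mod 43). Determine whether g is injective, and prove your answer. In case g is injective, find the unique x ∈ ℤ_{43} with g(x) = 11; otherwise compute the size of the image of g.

Since 43 is prime, the nonzero elements of ℤ_{43} form a cyclic group of order 42.
As gcd(17, 42) = 1, raising to the 17th power is a bijection on this group: if x_1^17 ≡ x_2^17 then (x_1x_2^{−1})^17 = 1, and the only element of order dividing gcd(17, 42) = 1 is 1, so x_1 = x_2.
With g(0) = 0 this makes g injective on all of ℤ_{43}, hence bijective (finite equal-size domain and codomain). In particular g is injective.
Since g is injective, we find the preimage of 11. The inverse of x ↦ x^17 on (ℤ_{43})^× is x ↦ x^5, because 17·5 = 85 = 2·42 + 1 ≡ 1 (mod 42) and x^{42} = 1 for x ≠ 0 (Fermat). So g⁻¹(11) = 11^5 mod 43.
Repeated squaring mod 43: 11^1 ≡ 11, 11^2 ≡ 11² = 121 ≡ 35, 11^4 ≡ 35² = 1225 ≡ 21. Since 5 = 4 + 1, 11^5 ≡ 21·11: 21·11 = 231 ≡ 16. So 11^5 ≡ 16 (mod 43).
Hence g⁻¹(11) = 16.

16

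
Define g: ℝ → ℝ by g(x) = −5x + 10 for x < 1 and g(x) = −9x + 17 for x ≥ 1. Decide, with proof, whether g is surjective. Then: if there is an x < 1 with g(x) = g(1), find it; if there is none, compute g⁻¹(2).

Both pieces are strictly decreasing (slopes −5 and −9), so each is injective on its own interval.
The left piece maps (−∞, 1) onto (5, ∞); the right piece maps [1, ∞) onto (−∞, 8].
The union (5, ∞) ∪ (−∞, 8] covers ℝ, so g is surjective.
For the follow-up: the images overlap, so an x < 1 with g(x) = g(1) exists. g(1) = 8; solving −5x + 10 = 8 for x < 1 gives x = (8 − 10)/(−5) = 2/5.

2/5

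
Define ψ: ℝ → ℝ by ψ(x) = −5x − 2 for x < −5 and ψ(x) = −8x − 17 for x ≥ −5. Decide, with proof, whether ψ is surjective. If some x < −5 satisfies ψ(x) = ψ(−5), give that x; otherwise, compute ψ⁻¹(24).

Both pieces are strictly decreasing (slopes −5 and −8), so each is injective on its own interval.
The left piece maps (−∞, −5) onto (23, ∞); the right piece maps [−5, ∞) onto (−∞, 23].
These images together cover ℝ, so ψ is surjective.
Because the two images are disjoint, no x < −5 has ψ(x) = ψ(−5), so we compute ψ⁻¹(24): 24 lies in (23, ∞), so solve −5x − 2 = 24: x = (24 + 2)/(−5) = −26/5.

-26/5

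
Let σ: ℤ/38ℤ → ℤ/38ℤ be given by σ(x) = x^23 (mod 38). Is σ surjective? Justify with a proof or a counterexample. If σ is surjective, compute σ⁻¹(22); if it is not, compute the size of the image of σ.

10

Computing x^23 mod 38 for each x (by repeated squaring, reducing mod 38 at every step), the values σ(0), σ(1), …, σ(37) are: 0, 1, 32, 15, 36, 9, 24, 11, 12, 35, 22, 7, 8, 33, 10, 21, 4, 25, 18, 19, 20, 13, 34, 17, 28, 5, 30, 31, 16, 3, 26, 27, 14, 29, 2, 23, 6, 37.
Every element of ℤ/38ℤ appears exactly once in this list, so σ is a bijection, and in particular surjective.
Since σ is surjective, we read off the preimage of 22 from the same table: σ(10) = 22, so σ⁻¹(22) = 10.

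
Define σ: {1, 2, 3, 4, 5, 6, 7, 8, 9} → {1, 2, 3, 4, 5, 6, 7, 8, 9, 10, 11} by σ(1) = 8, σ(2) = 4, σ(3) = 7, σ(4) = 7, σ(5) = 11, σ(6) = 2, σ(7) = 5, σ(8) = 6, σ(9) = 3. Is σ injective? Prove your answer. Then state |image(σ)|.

8

σ(3) = 7 = σ(4) with 3 ≠ 4, so σ is not injective.
The image of σ is {2, 3, 4, 5, 6, 7, 8, 11}, which has 8 elements.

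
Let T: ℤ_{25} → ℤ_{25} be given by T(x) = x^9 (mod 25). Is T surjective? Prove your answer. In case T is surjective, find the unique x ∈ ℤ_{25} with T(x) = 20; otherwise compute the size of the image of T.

T(0) = 0^9 = 0.
T(5): Repeated squaring mod 25: 5^1 ≡ 5, 5^2 ≡ 5² = 25 ≡ 0, 5^4 ≡ 0² = 0, 5^8 ≡ 0² = 0. Since 9 = 8 + 1, 5^9 ≡ 0·5: 0·5 = 0. So 5^9 ≡ 0 (mod 25).
So T(0) = T(5) = 0 while 0 ≠ 5, thus T is not injective.
A non-injective map from the 25-element set ℤ_{25} to itself takes at most 24 distinct values, so it cannot be surjective. So T is not surjective.
Since T is not surjective, we determine |image(T)|. Computing x^9 mod 25 for each x (by repeated squaring, reducing mod 25 at every step), the values T(0), T(1), …, T(24) are: 0, 1, 12, 8, 19, 0, 21, 7, 3, 14, 0, 16, 2, 23, 9, 0, 11, 22, 18, 4, 0, 6, 17, 13, 24.
The distinct values are {0, 1, 2, 3, 4, 6, 7, 8, 9, 11, 12, 13, 14, 16, 17, 18, 19, 21, 22, 23, 24}; there are 21 of them.

21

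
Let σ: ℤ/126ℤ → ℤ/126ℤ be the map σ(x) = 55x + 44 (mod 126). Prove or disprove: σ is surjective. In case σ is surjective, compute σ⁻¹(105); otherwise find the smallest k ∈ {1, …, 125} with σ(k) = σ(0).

79

Since gcd(55, 126) = 1, 55 is invertible modulo 126. Euclid's algorithm: 126 = 2·55 + 16, 55 = 3·16 + 7, 16 = 2·7 + 2, 7 = 3·2 + 1; back-substituting gives 1 = 55·55 − 24·126, so 55⁻¹ ≡ 55 (mod 126).
For any y ∈ ℤ/126ℤ, x = 55(y − 44) mod 126 satisfies σ(x) = 55·55(y − 44) + 44 ≡ y (since 55·55 ≡ 1 mod 126). So every y has a preimage.
So σ is surjective.
Since σ is surjective, we find σ⁻¹(105): we need 55x ≡ 105 − 44 ≡ 61 (mod 126). Using 55⁻¹ = 55: x ≡ 55·61 = 3355 = 26·126 + 79, so x = 79.
Check: σ(79) = 55·79 + 44 = 4389 = 34·126 + 105 ≡ 105 (mod 126).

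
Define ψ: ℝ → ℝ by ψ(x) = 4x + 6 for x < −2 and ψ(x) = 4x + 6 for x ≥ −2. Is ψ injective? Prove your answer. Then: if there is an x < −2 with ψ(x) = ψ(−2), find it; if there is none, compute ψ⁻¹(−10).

-4

Both pieces are strictly increasing (slopes 4 and 4), so each is injective on its own interval.
The left piece maps (−∞, −2) onto (−∞, −2); the right piece maps [−2, ∞) onto [−2, ∞).
These images are disjoint, so no value is attained by both pieces. So ψ is injective.
Because the two images are disjoint, no x < −2 has ψ(x) = ψ(−2), so we compute ψ⁻¹(−10): −10 lies in (−∞, −2), so solve 4x + 6 = −10: x = (−10 − 6)/4 = −4.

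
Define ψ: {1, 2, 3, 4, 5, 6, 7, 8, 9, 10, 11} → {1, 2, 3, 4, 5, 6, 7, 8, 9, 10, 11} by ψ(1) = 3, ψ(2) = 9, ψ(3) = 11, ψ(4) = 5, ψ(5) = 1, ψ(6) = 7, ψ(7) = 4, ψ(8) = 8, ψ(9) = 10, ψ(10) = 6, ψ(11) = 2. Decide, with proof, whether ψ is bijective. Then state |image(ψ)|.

The values 3, 9, 11, 5, 1, 7, 4, 8, 10, 6, 2 are a permutation of {1, 2, 3, 4, 5, 6, 7, 8, 9, 10, 11}: each element appears exactly once.
So ψ is injective and surjective, hence bijective.
The image of ψ is {1, 2, 3, 4, 5, 6, 7, 8, 9, 10, 11}, which has 11 elements.

11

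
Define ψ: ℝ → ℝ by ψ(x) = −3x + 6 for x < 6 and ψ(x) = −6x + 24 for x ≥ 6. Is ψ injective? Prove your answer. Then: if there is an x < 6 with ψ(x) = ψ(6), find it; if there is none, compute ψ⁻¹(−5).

Both pieces are strictly decreasing (slopes −3 and −6), so each is injective on its own interval.
The left piece maps (−∞, 6) onto (−12, ∞); the right piece maps [6, ∞) onto (−∞, −12].
These images are disjoint, so no value is attained by both pieces. Hence ψ is injective.
Because the two images are disjoint, no x < 6 has ψ(x) = ψ(6), so we compute ψ⁻¹(−5): −5 lies in (−12, ∞), so solve −3x + 6 = −5: x = (−5 − 6)/(−3) = 11/3.

11/3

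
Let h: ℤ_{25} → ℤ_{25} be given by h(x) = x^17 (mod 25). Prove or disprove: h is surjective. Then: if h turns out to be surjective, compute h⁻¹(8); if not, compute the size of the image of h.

21

h(0) = 0^17 = 0.
h(5): Repeated squaring mod 25: 5^1 ≡ 5, 5^2 ≡ 5² = 25 ≡ 0, 5^4 ≡ 0² = 0, 5^8 ≡ 0² = 0, 5^16 ≡ 0² = 0. Since 17 = 16 + 1, 5^17 ≡ 0·5: 0·5 = 0. So 5^17 ≡ 0 (mod 25).
So h(0) = h(5) = 0 while 0 ≠ 5, thus h is not injective.
A non-injective map from the 25-element set ℤ_{25} to itself takes at most 24 distinct values, so it cannot be surjective. So h is not surjective.
Since h is not surjective, we determine |image(h)|. Computing x^17 mod 25 for each x (by repeated squaring, reducing mod 25 at every step), the values h(0), h(1), …, h(24) are: 0, 1, 22, 13, 9, 0, 11, 7, 23, 19, 0, 21, 17, 8, 4, 0, 6, 2, 18, 14, 0, 16, 12, 3, 24.
The distinct values are {0, 1, 2, 3, 4, 6, 7, 8, 9, 11, 12, 13, 14, 16, 17, 18, 19, 21, 22, 23, 24}; there are 21 of them.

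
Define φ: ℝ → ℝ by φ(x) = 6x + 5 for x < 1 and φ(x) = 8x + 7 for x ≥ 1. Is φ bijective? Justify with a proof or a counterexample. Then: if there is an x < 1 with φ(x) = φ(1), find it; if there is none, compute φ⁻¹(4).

Both pieces are strictly increasing (slopes 6 and 8), so each is injective on its own interval.
The left piece maps (−∞, 1) onto (−∞, 11); the right piece maps [1, ∞) onto [15, ∞).
The images leave a gap (11 has no preimage), so φ is not surjective, hence not bijective.
Because the two images are disjoint, no x < 1 has φ(x) = φ(1), so we compute φ⁻¹(4): 4 lies in (−∞, 11), so solve 6x + 5 = 4: x = (4 − 5)/6 = −1/6.

-1/6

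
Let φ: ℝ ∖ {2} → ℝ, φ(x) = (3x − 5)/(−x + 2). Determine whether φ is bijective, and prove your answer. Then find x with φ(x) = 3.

If φ(x) = −3, cross-multiplying gives −1(3x − 5) = 3(−x + 2), which simplifies to 5 = 6 — false.  So −3 has no preimage and φ is not surjective.
Thus φ is not bijective.
Solving φ(x) = 3: cross-multiplying gives 3x − 5 = 3(−x + 2), which rearranges to 6x = 11, so x = 11/6.

11/6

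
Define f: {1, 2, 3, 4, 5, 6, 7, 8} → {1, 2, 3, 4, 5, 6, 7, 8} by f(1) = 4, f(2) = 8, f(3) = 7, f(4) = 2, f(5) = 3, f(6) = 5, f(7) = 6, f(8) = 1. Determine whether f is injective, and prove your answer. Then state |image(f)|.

8

The values f(1), …, f(8) are 4, 8, 7, 2, 3, 5, 6, 1 — all distinct.
So f(s) = f(t) only when s = t, and f is injective.
The image of f is {1, 2, 3, 4, 5, 6, 7, 8}, which has 8 elements.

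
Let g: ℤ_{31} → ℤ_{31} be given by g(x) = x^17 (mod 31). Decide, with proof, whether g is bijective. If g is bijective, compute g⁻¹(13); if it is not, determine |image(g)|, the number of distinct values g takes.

24

Since 31 is prime, the nonzero elements of ℤ_{31} form a cyclic group of order 30.
As gcd(17, 30) = 1, raising to the 17th power is a bijection on this group: if s^17 ≡ t^17 then (st^{−1})^17 = 1, and the only element of order dividing gcd(17, 30) = 1 is 1, so s = t.
With g(0) = 0 this makes g injective on all of ℤ_{31}, hence bijective (finite equal-size domain and codomain). In particular g is bijective.
Since g is bijective, we find the preimage of 13. The inverse of x ↦ x^17 on (ℤ_{31})^× is x ↦ x^23, because 17·23 = 391 = 13·30 + 1 ≡ 1 (mod 30) and x^{30} = 1 for x ≠ 0 (Fermat). So g⁻¹(13) = 13^23 mod 31.
Repeated squaring mod 31: 13^1 ≡ 13, 13^2 ≡ 13² = 169 ≡ 14, 13^4 ≡ 14² = 196 ≡ 10, 13^8 ≡ 10² = 100 ≡ 7, 13^16 ≡ 7² = 49 ≡ 18. Since 23 = 16 + 4 + 2 + 1, 13^23 ≡ 18·10·14·13: 18·10 = 180 ≡ 25, then 25·14 = 350 ≡ 9, then 9·13 = 117 ≡ 24. So 13^23 ≡ 24 (mod 31).
Hence g⁻¹(13) = 24.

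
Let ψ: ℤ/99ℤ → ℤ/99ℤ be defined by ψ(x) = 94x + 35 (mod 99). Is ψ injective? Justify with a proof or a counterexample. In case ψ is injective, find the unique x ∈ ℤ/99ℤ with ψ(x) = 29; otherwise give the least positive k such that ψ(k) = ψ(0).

Recall: ψ is injective when ψ(x_1) = ψ(x_2) forces x_1 = x_2.
Suppose ψ(x_1) = ψ(x_2) in ℤ/99ℤ. Then 94x_1 + 35 ≡ 94x_2 + 35 (mod 99), so 94(x_1 − x_2) ≡ 0 (mod 99).
Since gcd(94, 99) = 1, 94 is invertible modulo 99, therefore x_1 − x_2 ≡ 0 (mod 99), i.e. x_1 = x_2.
Therefore ψ is injective.
We now compute 94⁻¹ mod 99 explicitly. Euclid's algorithm: 99 = 1·94 + 5, 94 = 18·5 + 4, 5 = 1·4 + 1; back-substituting gives 1 = 79·94 − 75·99, so 94⁻¹ ≡ 79 (mod 99).
Since ψ is injective, we find ψ⁻¹(29): we need 94x ≡ 29 − 35 ≡ 93 (mod 99). Using 94⁻¹ = 79: x ≡ 79·93 = 7347 = 74·99 + 21, so x = 21.
Check: ψ(21) = 94·21 + 35 = 2009 = 20·99 + 29 ≡ 29 (mod 99).

21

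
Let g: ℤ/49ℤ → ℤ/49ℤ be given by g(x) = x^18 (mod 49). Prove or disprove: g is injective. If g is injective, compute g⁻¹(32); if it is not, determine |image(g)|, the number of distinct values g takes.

g(3): Repeated squaring mod 49: 3^1 ≡ 3, 3^2 ≡ 3² = 9, 3^4 ≡ 9² = 81 ≡ 32, 3^8 ≡ 32² = 1024 ≡ 44, 3^16 ≡ 44² = 1936 ≡ 25. Since 18 = 16 + 2, 3^18 ≡ 25·9: 25·9 = 225 ≡ 29. So 3^18 ≡ 29 (mod 49).
g(5): Repeated squaring mod 49: 5^1 ≡ 5, 5^2 ≡ 5² = 25, 5^4 ≡ 25² = 625 ≡ 37, 5^8 ≡ 37² = 1369 ≡ 46, 5^16 ≡ 46² = 2116 ≡ 9. Since 18 = 16 + 2, 5^18 ≡ 9·25: 9·25 = 225 ≡ 29. So 5^18 ≡ 29 (mod 49).
So g(3) = g(5) = 29 while 3 ≠ 5, hence g is not injective.
Since g is not injective, we determine |image(g)|. Computing x^18 mod 49 for each x (by repeated squaring, reducing mod 49 at every step), the values g(0), g(1), …, g(48) are: 0, 1, 43, 29, 36, 29, 22, 0, 29, 8, 22, 43, 15, 43, 0, 8, 22, 15, 1, 1, 15, 0, 36, 36, 8, 8, 36, 36, 0, 15, 1, 1, 15, 22, 8, 0, 43, 15, 43, 22, 8, 29, 0, 22, 29, 36, 29, 43, 1.
The distinct values are {0, 1, 8, 15, 22, 29, 36, 43}; there are 8 of them.

8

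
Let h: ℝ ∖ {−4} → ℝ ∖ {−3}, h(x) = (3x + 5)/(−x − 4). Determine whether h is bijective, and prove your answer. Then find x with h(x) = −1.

-1/2

Suppose h(a) = h(b). Cross-multiplying: (3a + 5)(−b − 4) = (3b + 5)(−a − 4).
Expanding both sides and cancelling the symmetric terms leaves −7·(a − b) = 0. Since −7 ≠ 0, a = b. Therefore h is injective.
For any y ≠ −3, solving y(−x − 4) = 3x + 5 for x gives a well-defined x ≠ −4. So h is surjective.
Hence h is bijective.
Solving h(x) = −1: cross-multiplying gives 3x + 5 = −1(−x − 4), which rearranges to 2x = −1, so x = −1/2.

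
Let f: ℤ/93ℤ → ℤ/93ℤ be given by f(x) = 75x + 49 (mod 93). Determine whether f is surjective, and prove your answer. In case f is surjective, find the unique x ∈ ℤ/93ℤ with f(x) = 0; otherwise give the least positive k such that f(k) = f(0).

Since gcd(75, 93) = 3, we have 75x ≡ 0 (mod 3) for all x, so f(x) ≡ 1 (mod 3).
But 0 ≢ 1 (mod 3), so 0 ∈ ℤ/93ℤ has no preimage. Thus f is not surjective.
Since f is not surjective, we find the least positive k with f(k) = f(0): this means 75k ≡ 0 (mod 93), i.e. 93 ∣ 75k. Since gcd(75, 93) = 3, dividing through by 3 this holds exactly when 31 ∣ 25k, and as gcd(25, 31) = 1, exactly when 31 ∣ k.
The smallest positive such k is 31.

31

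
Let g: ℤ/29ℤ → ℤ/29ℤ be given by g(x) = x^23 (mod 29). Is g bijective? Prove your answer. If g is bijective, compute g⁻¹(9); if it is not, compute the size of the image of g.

22

Since 29 is prime, the nonzero elements of ℤ/29ℤ form a cyclic group of order 28.
As gcd(23, 28) = 1, raising to the 23rd power is a bijection on this group: if a^23 ≡ b^23 then (ab^{−1})^23 = 1, and the only element of order dividing gcd(23, 28) = 1 is 1, so a = b.
With g(0) = 0 this makes g injective on all of ℤ/29ℤ, hence bijective (finite equal-size domain and codomain). In particular g is bijective.
Since g is bijective, we find the preimage of 9. The inverse of x ↦ x^23 on (ℤ/29ℤ)^× is x ↦ x^11, because 23·11 = 253 = 9·28 + 1 ≡ 1 (mod 28) and x^{28} = 1 for x ≠ 0 (Fermat). So g⁻¹(9) = 9^11 mod 29.
Repeated squaring mod 29: 9^1 ≡ 9, 9^2 ≡ 9² = 81 ≡ 23, 9^4 ≡ 23² = 529 ≡ 7, 9^8 ≡ 7² = 49 ≡ 20. Since 11 = 8 + 2 + 1, 9^11 ≡ 20·23·9: 20·23 = 460 ≡ 25, then 25·9 = 225 ≡ 22. So 9^11 ≡ 22 (mod 29).
Hence g⁻¹(9) = 22.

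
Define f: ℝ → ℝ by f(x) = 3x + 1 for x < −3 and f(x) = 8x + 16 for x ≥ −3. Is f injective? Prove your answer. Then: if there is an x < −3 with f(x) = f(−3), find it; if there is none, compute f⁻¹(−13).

Both pieces are strictly increasing (slopes 3 and 8), so each is injective on its own interval.
The left piece maps (−∞, −3) onto (−∞, −8); the right piece maps [−3, ∞) onto [−8, ∞).
These images are disjoint, so no value is attained by both pieces. Thus f is injective.
Because the two images are disjoint, no x < −3 has f(x) = f(−3), so we compute f⁻¹(−13): −13 lies in (−∞, −8), so solve 3x + 1 = −13: x = (−13 − 1)/3 = −14/3.

-14/3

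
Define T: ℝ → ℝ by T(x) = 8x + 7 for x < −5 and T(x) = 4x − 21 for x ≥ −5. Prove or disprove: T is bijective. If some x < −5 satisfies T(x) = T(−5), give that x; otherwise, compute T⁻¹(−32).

-6

Both pieces are strictly increasing (slopes 8 and 4), so each is injective on its own interval.
The left piece maps (−∞, −5) onto (−∞, −33); the right piece maps [−5, ∞) onto [−41, ∞).
These images overlap. In particular T(−5) = −41 (right piece), and solving 8x + 7 = −41 on the left piece gives x = −6 < −5.
So T(−6) = T(−5) with −6 ≠ −5, and T is not injective, hence not bijective. This x = −6 is the requested value below −5.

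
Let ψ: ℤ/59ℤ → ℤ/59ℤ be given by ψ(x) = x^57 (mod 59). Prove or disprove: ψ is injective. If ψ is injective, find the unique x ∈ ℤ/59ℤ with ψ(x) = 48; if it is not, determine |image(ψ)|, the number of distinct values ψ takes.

Since 59 is prime, the nonzero elements of ℤ/59ℤ form a cyclic group of order 58.
As gcd(57, 58) = 1, raising to the 57th power is a bijection on this group: if s^57 ≡ t^57 then (st^{−1})^57 = 1, and the only element of order dividing gcd(57, 58) = 1 is 1, so s = t.
With ψ(0) = 0 this makes ψ injective on all of ℤ/59ℤ, hence bijective (finite equal-size domain and codomain). In particular ψ is injective.
Since ψ is injective, we find the preimage of 48. The inverse of x ↦ x^57 on (ℤ/59ℤ)^× is x ↦ x^57, because 57·57 = 3249 = 56·58 + 1 ≡ 1 (mod 58) and x^{58} = 1 for x ≠ 0 (Fermat). So ψ⁻¹(48) = 48^57 mod 59.
Repeated squaring mod 59: 48^1 ≡ 48, 48^2 ≡ 48² = 2304 ≡ 3, 48^4 ≡ 3² = 9, 48^8 ≡ 9² = 81 ≡ 22, 48^16 ≡ 22² = 484 ≡ 12, 48^32 ≡ 12² = 144 ≡ 26. Since 57 = 32 + 16 + 8 + 1, 48^57 ≡ 26·12·22·48: 26·12 = 312 ≡ 17, then 17·22 = 374 ≡ 20, then 20·48 = 960 ≡ 16. So 48^57 ≡ 16 (mod 59).
Hence ψ⁻¹(48) = 16.

16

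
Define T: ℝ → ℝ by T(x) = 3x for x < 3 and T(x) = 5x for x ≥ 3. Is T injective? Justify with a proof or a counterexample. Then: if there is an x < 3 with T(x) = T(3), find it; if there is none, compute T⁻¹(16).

Both pieces are strictly increasing (slopes 3 and 5), so each is injective on its own interval.
The left piece maps (−∞, 3) onto (−∞, 9); the right piece maps [3, ∞) onto [15, ∞).
These images are disjoint, so no value is attained by both pieces. Thus T is injective.
Because the two images are disjoint, no x < 3 has T(x) = T(3), so we compute T⁻¹(16): 16 lies in [15, ∞), so solve 5x = 16: x = (16 − 0)/5 = 16/5.

16/5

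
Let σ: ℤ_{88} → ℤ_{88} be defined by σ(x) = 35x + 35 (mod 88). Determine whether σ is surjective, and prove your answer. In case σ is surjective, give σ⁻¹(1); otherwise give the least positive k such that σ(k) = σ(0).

82

Since gcd(35, 88) = 1, 35 is invertible modulo 88. Euclid's algorithm: 88 = 2·35 + 18, 35 = 1·18 + 17, 18 = 1·17 + 1; back-substituting gives 1 = 83·35 − 33·88, so 35⁻¹ ≡ 83 (mod 88).
For any y ∈ ℤ_{88}, x = 83(y − 35) mod 88 satisfies σ(x) = 35·83(y − 35) + 35 ≡ y (since 35·83 ≡ 1 mod 88). So every y has a preimage.
Thus σ is surjective.
Since σ is surjective, we find σ⁻¹(1): we need 35x ≡ 1 − 35 ≡ 54 (mod 88). Using 35⁻¹ = 83: x ≡ 83·54 = 4482 = 50·88 + 82, so x = 82.
Check: σ(82) = 35·82 + 35 = 2905 = 33·88 + 1 ≡ 1 (mod 88).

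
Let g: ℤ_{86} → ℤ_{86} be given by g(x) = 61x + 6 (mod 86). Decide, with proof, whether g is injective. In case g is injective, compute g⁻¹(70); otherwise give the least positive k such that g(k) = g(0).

If g(a) = g(b), then 61a ≡ 61b (mod 86). Because gcd(61, 86) = 1, we may cancel 61 to get a ≡ b (mod 86).
Thus g is injective.
We now compute 61⁻¹ mod 86 explicitly. Euclid's algorithm: 86 = 1·61 + 25, 61 = 2·25 + 11, 25 = 2·11 + 3, 11 = 3·3 + 2, 3 = 1·2 + 1; back-substituting gives 1 = 55·61 − 39·86, so 61⁻¹ ≡ 55 (mod 86).
Since g is injective, we compute g⁻¹(70): solve 61x + 6 ≡ 70 (mod 86), i.e. 61x ≡ 64 (mod 86).
Multiplying by 61⁻¹ = 55 gives x ≡ 55·64 = 3520 = 40·86 + 80 ≡ 80 (mod 86).
Check: g(80) = 61·80 + 6 = 4886 = 56·86 + 70 ≡ 70 (mod 86).

80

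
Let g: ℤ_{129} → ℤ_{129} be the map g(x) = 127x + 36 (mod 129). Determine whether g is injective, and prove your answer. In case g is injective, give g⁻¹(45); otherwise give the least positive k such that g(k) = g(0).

60

Suppose g(x_1) = g(x_2) in ℤ_{129}. Then 127x_1 + 36 ≡ 127x_2 + 36 (mod 129), thus 127(x_1 − x_2) ≡ 0 (mod 129).
Since gcd(127, 129) = 1, 127 is invertible modulo 129, so x_1 − x_2 ≡ 0 (mod 129), i.e. x_1 = x_2.
Thus g is injective.
We now compute 127⁻¹ mod 129 explicitly. Euclid's algorithm: 129 = 1·127 + 2, 127 = 63·2 + 1; back-substituting gives 1 = 64·127 − 63·129, so 127⁻¹ ≡ 64 (mod 129).
Since g is injective, we compute g⁻¹(45): solve 127x + 36 ≡ 45 (mod 129), i.e. 127x ≡ 9 (mod 129).
Multiplying by 127⁻¹ = 64 gives x ≡ 64·9 = 576 = 4·129 + 60 ≡ 60 (mod 129).
Check: g(60) = 127·60 + 36 = 7656 = 59·129 + 45 ≡ 45 (mod 129).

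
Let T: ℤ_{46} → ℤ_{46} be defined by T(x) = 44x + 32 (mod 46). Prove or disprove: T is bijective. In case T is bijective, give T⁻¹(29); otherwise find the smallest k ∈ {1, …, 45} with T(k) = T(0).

23

Recall: injectivity means: for all x_1, x_2 in the domain, T(x_1) = T(x_2) implies x_1 = x_2.
We have gcd(44, 46) = 2 > 1. Taking x_1 = 0 and x_2 = 23: T(0) = 32 and T(23) = 44·23 + 32 = 1044 ≡ 32 (mod 46).
So T(0) = T(23) while 0 ≠ 23, so T is not injective, hence not bijective.
Since T is not bijective, we find the least positive k with T(k) = T(0): this means 44k ≡ 0 (mod 46), i.e. 46 ∣ 44k. Since gcd(44, 46) = 2, dividing through by 2 this holds exactly when 23 ∣ 22k, and as gcd(22, 23) = 1, exactly when 23 ∣ k.
The smallest positive such k is 23.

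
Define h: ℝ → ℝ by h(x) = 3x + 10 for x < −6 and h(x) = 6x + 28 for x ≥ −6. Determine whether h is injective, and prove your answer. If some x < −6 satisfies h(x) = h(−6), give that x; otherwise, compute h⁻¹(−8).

Both pieces are strictly increasing (slopes 3 and 6), so each is injective on its own interval.
The left piece maps (−∞, −6) onto (−∞, −8); the right piece maps [−6, ∞) onto [−8, ∞).
These images are disjoint, so no value is attained by both pieces. Therefore h is injective.
Because the two images are disjoint, no x < −6 has h(x) = h(−6), so we compute h⁻¹(−8): −8 lies in [−8, ∞), so solve 6x + 28 = −8: x = (−8 − 28)/6 = −6.

-6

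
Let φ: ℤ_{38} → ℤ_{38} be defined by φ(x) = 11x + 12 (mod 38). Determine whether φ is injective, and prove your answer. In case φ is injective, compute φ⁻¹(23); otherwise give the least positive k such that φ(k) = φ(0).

1

Suppose φ(x_1) = φ(x_2) in ℤ_{38}. Then 11x_1 + 12 ≡ 11x_2 + 12 (mod 38), so 11(x_1 − x_2) ≡ 0 (mod 38).
Since gcd(11, 38) = 1, 11 is invertible modulo 38, thus x_1 − x_2 ≡ 0 (mod 38), i.e. x_1 = x_2.
Thus φ is injective.
We now compute 11⁻¹ mod 38 explicitly. Euclid's algorithm: 38 = 3·11 + 5, 11 = 2·5 + 1; back-substituting gives 1 = 7·11 − 2·38, so 11⁻¹ ≡ 7 (mod 38).
Since φ is injective, we compute φ⁻¹(23): solve 11x + 12 ≡ 23 (mod 38), i.e. 11x ≡ 11 (mod 38).
Multiplying by 11⁻¹ = 7 gives x ≡ 7·11 = 77 = 2·38 + 1 ≡ 1 (mod 38).
Check: φ(1) = 11·1 + 12 = 23 ≡ 23 (mod 38).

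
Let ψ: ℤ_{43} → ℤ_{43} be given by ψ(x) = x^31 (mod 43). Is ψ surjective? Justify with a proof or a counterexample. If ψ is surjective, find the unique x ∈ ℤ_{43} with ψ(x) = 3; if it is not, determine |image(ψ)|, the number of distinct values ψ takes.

19

Since 43 is prime, the nonzero elements of ℤ_{43} form a cyclic group of order 42.
As gcd(31, 42) = 1, raising to the 31st power is a bijection on this group: if x_1^31 ≡ x_2^31 then (x_1x_2^{−1})^31 = 1, and the only element of order dividing gcd(31, 42) = 1 is 1, so x_1 = x_2.
With ψ(0) = 0 this makes ψ injective on all of ℤ_{43}, hence bijective (finite equal-size domain and codomain). In particular ψ is surjective.
Since ψ is surjective, we find the preimage of 3. The inverse of x ↦ x^31 on (ℤ_{43})^× is x ↦ x^19, because 31·19 = 589 = 14·42 + 1 ≡ 1 (mod 42) and x^{42} = 1 for x ≠ 0 (Fermat). So ψ⁻¹(3) = 3^19 mod 43.
Repeated squaring mod 43: 3^1 ≡ 3, 3^2 ≡ 3² = 9, 3^4 ≡ 9² = 81 ≡ 38, 3^8 ≡ 38² = 1444 ≡ 25, 3^16 ≡ 25² = 625 ≡ 23. Since 19 = 16 + 2 + 1, 3^19 ≡ 23·9·3: 23·9 = 207 ≡ 35, then 35·3 = 105 ≡ 19. So 3^19 ≡ 19 (mod 43).
Hence ψ⁻¹(3) = 19.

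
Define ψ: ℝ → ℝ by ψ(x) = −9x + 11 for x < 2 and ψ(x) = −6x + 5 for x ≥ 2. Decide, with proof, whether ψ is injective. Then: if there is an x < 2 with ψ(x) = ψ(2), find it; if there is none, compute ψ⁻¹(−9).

Both pieces are strictly decreasing (slopes −9 and −6), so each is injective on its own interval.
The left piece maps (−∞, 2) onto (−7, ∞); the right piece maps [2, ∞) onto (−∞, −7].
These images are disjoint, so no value is attained by both pieces. Therefore ψ is injective.
Because the two images are disjoint, no x < 2 has ψ(x) = ψ(2), so we compute ψ⁻¹(−9): −9 lies in (−∞, −7], so solve −6x + 5 = −9: x = (−9 − 5)/(−6) = 7/3.

7/3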